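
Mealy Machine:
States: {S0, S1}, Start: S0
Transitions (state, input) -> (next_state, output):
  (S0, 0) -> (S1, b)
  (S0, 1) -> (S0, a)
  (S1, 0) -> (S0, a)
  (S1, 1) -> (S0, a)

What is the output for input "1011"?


Step-by-step:
  (S0, 1) -> (S0, a)
  (S0, 0) -> (S1, b)
  (S1, 1) -> (S0, a)
  (S0, 1) -> (S0, a)

"abaa"


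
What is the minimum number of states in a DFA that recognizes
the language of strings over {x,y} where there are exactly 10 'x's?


States: count = 0, 1, ..., 10 (that's 11 states), plus a dead state for count > 10.
Total: 11 + 1 = 12. Accept = count-10 state.

12


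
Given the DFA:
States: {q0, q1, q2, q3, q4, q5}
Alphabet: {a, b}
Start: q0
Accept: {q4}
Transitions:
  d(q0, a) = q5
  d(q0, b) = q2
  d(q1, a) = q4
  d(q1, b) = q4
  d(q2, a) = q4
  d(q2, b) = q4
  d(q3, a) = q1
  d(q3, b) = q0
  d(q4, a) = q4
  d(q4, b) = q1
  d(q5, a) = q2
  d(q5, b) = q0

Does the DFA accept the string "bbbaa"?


Trace: q0 -> q2 -> q4 -> q1 -> q4 -> q4
Final state: q4
Accept states: {q4}

Yes, accepted (final state q4 is an accept state)


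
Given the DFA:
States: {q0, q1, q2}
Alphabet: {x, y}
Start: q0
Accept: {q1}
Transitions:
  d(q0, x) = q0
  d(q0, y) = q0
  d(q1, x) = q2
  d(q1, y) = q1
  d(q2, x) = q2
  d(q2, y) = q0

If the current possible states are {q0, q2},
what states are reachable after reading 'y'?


Apply transition on 'y' from each current state:
  d(q0, y) = q0
  d(q2, y) = q0

{q0}


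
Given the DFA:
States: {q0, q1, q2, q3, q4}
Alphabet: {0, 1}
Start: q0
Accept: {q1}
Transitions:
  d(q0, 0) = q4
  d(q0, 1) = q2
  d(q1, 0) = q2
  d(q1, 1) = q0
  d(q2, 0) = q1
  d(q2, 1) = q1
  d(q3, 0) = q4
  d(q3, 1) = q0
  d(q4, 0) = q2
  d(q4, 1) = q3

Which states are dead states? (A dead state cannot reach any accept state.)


Forward reachability from each state:
  q0 -> reaches accept state q1 (live)
  q1 -> reaches accept state q1 (live)
  q2 -> reaches accept state q1 (live)
  q3 -> reaches accept state q1 (live)
  q4 -> reaches accept state q1 (live)

None (all states can reach an accept state)


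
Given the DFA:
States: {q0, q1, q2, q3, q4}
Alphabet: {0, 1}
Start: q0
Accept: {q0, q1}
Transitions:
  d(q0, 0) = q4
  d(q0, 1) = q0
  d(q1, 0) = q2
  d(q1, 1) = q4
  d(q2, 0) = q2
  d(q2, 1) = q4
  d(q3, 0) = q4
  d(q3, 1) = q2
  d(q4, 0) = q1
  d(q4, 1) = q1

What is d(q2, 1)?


Looking up transition d(q2, 1)

q4


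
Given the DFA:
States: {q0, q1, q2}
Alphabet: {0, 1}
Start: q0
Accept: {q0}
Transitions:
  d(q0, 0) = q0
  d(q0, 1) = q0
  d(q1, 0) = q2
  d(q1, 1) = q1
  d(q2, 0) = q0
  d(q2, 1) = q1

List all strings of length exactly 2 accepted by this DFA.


All strings of length 2: 4 total
Accepted: 4

"00", "01", "10", "11"


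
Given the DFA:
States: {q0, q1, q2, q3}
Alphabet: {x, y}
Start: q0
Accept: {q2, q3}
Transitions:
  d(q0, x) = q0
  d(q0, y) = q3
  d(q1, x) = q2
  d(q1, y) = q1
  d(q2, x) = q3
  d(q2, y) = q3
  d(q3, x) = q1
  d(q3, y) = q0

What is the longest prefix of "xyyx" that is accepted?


Run the DFA, marking each prefix where the state is accepting:
  "" -> q0 [reject]
  "x" -> q0 [reject]
  "xy" -> q3 [accept]
  "xyy" -> q0 [reject]
  "xyyx" -> q0 [reject]

"xy"


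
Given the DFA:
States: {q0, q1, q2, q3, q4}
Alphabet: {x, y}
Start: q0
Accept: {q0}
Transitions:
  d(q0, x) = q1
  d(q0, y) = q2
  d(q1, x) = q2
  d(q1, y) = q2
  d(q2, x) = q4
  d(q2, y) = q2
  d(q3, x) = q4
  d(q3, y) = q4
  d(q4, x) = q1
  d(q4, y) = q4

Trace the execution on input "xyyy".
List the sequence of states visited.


Input: xyyy
d(q0, x) = q1
d(q1, y) = q2
d(q2, y) = q2
d(q2, y) = q2


q0 -> q1 -> q2 -> q2 -> q2


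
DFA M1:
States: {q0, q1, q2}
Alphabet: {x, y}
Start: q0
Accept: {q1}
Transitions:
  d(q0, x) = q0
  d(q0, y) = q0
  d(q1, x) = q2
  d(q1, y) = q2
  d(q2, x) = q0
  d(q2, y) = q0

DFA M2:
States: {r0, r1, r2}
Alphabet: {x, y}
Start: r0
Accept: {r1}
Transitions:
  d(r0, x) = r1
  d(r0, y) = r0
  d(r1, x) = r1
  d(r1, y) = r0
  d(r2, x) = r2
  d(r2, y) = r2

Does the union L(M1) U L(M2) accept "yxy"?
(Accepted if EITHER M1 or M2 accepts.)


M1: final=q0 accepted=False
M2: final=r0 accepted=False

No, union rejects (neither accepts)


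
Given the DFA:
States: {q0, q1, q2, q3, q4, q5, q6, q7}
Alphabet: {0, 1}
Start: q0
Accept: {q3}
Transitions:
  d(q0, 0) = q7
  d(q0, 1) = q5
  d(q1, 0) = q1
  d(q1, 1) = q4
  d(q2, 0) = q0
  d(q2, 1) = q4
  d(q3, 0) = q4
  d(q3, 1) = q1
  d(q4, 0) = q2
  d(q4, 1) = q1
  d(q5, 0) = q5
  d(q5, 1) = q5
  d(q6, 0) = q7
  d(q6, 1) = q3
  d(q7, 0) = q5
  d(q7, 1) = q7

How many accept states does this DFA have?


Accept states listed: {q3}
Counting: q3(1)

1


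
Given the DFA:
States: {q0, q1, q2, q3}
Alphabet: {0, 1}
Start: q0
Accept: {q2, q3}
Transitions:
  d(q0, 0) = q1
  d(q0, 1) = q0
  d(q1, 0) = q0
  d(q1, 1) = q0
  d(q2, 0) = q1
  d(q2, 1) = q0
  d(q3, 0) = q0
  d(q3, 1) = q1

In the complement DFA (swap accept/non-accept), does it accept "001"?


Trace: q0 -> q1 -> q0 -> q0
Final: q0
Original accept: {q2, q3}
Complement: q0 is not in original accept

Yes, complement accepts (original rejects)


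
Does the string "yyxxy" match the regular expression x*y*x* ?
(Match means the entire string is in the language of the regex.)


|string| = 5; first = 'y'; last = 'y'

No, "yyxxy" does not match x*y*x*


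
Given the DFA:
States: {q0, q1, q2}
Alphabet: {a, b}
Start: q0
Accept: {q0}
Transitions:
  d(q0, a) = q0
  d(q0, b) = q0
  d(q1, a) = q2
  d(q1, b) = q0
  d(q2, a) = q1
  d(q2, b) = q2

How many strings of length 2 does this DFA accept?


Enumerating all length-2 strings:
  "aa" -> q0 [accept]
  "ab" -> q0 [accept]
  "ba" -> q0 [accept]
  "bb" -> q0 [accept]

4 out of 4


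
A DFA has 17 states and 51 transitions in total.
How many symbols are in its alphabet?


Each state has exactly one transition per symbol.
|alphabet| = transitions / states = 51 / 17 = 3

3


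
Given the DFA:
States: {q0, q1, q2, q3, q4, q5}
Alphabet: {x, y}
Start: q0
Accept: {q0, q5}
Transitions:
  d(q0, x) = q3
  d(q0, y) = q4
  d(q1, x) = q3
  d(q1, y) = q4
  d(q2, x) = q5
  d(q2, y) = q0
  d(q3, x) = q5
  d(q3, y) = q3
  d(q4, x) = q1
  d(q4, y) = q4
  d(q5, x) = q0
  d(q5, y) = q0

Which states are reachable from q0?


BFS from q0:
  layer 0: {q0}
  layer 1: {q3, q4}
  layer 2: {q1, q5}

{q0, q1, q3, q4, q5}


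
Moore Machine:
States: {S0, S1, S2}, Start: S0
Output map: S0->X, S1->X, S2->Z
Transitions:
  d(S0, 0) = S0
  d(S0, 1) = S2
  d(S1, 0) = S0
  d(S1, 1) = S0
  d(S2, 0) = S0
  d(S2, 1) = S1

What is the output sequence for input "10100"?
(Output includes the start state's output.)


Start: S0 (output X)
  --1--> S2 (output Z)
  --0--> S0 (output X)
  --1--> S2 (output Z)
  --0--> S0 (output X)
  --0--> S0 (output X)

"XZXZXX"


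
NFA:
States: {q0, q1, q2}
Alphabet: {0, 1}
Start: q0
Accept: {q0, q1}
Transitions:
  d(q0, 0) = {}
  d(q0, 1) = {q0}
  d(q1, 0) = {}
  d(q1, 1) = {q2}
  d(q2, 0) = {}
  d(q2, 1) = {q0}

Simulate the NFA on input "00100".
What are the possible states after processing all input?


Start: {q0}
  --0--> {}
  --0--> {}
  --1--> {}
  --0--> {}
  --0--> {}

{} (empty set, no valid transitions)


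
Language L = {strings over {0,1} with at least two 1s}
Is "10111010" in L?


count('1') = 5

Yes, "10111010" is in L


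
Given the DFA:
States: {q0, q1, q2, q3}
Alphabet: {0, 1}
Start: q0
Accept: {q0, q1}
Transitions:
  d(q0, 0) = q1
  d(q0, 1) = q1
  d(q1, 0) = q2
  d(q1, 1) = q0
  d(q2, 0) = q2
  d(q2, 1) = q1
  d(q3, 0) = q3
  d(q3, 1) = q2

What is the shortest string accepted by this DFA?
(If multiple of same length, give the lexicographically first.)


BFS by string length (lex-first path to each state shown):
  len 0: q0<-""
Found accept state at length 0.

"" (empty string)


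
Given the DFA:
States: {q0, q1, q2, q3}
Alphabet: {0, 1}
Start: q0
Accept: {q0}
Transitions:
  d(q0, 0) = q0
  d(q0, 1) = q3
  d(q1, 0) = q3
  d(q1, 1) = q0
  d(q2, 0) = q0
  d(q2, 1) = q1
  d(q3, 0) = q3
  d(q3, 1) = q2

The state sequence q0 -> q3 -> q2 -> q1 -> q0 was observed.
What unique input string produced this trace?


Trace back each transition to find the symbol:
  q0 --[1]--> q3
  q3 --[1]--> q2
  q2 --[1]--> q1
  q1 --[1]--> q0

"1111"


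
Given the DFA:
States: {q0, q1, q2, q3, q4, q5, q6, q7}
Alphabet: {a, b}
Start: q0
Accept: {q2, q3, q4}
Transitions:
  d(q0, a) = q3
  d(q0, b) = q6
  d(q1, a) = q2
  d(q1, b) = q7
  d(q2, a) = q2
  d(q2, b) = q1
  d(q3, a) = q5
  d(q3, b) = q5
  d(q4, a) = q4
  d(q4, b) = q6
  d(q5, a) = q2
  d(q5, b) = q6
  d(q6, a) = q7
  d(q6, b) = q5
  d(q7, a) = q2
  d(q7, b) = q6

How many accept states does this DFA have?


Accept states listed: {q2, q3, q4}
Counting: q2(1) q3(2) q4(3)

3


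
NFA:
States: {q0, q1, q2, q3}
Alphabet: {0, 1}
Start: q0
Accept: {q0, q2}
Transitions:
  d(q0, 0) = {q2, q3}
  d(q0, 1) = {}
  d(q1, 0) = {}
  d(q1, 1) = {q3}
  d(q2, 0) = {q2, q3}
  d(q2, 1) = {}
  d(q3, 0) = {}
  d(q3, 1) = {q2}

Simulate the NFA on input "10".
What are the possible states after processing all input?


Start: {q0}
  --1--> {}
  --0--> {}

{} (empty set, no valid transitions)


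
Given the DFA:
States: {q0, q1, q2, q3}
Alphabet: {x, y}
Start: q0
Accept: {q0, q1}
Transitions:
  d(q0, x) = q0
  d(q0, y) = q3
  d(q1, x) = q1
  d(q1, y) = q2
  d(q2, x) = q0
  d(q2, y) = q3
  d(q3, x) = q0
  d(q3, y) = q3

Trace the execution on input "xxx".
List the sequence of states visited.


Input: xxx
d(q0, x) = q0
d(q0, x) = q0
d(q0, x) = q0


q0 -> q0 -> q0 -> q0


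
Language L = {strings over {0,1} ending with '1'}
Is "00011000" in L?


last symbol = '0'

No, "00011000" is not in L


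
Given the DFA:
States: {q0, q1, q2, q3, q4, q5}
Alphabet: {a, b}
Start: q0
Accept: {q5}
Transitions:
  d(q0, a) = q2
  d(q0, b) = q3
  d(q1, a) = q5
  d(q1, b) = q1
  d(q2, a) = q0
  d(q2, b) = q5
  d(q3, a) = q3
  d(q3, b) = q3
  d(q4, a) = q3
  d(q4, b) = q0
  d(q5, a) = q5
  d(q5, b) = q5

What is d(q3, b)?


Looking up transition d(q3, b)

q3


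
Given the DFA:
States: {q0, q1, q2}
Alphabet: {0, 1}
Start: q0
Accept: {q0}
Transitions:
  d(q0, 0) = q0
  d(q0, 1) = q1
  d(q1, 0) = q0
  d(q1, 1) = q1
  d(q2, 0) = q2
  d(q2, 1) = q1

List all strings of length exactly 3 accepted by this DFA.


All strings of length 3: 8 total
Accepted: 4

"000", "010", "100", "110"


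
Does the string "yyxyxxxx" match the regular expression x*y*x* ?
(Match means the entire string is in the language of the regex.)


|string| = 8; first = 'y'; last = 'x'

No, "yyxyxxxx" does not match x*y*x*


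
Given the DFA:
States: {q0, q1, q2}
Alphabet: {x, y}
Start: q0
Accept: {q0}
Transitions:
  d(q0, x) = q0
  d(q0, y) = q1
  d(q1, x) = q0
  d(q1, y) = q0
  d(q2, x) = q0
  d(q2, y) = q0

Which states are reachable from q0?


BFS from q0:
  layer 0: {q0}
  layer 1: {q1}

{q0, q1}


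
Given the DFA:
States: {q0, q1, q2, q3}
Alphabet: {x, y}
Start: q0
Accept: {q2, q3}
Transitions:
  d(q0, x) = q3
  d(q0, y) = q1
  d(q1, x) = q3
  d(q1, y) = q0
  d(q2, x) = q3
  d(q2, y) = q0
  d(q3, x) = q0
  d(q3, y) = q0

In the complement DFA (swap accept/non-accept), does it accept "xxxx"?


Trace: q0 -> q3 -> q0 -> q3 -> q0
Final: q0
Original accept: {q2, q3}
Complement: q0 is not in original accept

Yes, complement accepts (original rejects)


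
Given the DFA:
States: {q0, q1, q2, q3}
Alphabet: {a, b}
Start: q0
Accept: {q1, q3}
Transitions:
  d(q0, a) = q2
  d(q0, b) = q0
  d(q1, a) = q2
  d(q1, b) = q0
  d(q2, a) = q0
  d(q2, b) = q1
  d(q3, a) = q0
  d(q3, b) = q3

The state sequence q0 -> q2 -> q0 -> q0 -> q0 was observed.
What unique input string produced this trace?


Trace back each transition to find the symbol:
  q0 --[a]--> q2
  q2 --[a]--> q0
  q0 --[b]--> q0
  q0 --[b]--> q0

"aabb"


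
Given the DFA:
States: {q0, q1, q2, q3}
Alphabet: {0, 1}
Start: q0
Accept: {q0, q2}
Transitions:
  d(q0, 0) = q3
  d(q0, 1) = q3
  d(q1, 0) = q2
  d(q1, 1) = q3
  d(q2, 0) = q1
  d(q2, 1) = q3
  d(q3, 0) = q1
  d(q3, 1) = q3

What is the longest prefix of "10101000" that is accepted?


Run the DFA, marking each prefix where the state is accepting:
  "" -> q0 [accept]
  "1" -> q3 [reject]
  "10" -> q1 [reject]
  "101" -> q3 [reject]
  "1010" -> q1 [reject]
  "10101" -> q3 [reject]
  "101010" -> q1 [reject]
  "1010100" -> q2 [accept]
  "10101000" -> q1 [reject]

"1010100"


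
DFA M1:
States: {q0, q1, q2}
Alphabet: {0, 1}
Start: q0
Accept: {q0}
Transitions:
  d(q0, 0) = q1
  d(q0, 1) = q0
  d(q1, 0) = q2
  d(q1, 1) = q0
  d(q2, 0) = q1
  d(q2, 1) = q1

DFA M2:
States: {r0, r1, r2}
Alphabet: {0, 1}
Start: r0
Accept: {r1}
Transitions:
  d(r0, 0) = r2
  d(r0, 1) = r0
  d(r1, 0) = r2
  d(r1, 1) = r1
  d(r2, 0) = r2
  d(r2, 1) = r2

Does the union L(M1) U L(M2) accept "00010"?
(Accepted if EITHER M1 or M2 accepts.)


M1: final=q1 accepted=False
M2: final=r2 accepted=False

No, union rejects (neither accepts)


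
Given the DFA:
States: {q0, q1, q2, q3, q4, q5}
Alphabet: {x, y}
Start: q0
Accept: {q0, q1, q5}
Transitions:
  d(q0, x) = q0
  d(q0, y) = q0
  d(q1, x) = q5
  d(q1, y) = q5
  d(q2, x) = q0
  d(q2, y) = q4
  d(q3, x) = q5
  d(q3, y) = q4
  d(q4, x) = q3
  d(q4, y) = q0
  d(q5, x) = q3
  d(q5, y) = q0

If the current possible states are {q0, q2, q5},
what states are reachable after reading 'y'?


Apply transition on 'y' from each current state:
  d(q0, y) = q0
  d(q2, y) = q4
  d(q5, y) = q0

{q0, q4}


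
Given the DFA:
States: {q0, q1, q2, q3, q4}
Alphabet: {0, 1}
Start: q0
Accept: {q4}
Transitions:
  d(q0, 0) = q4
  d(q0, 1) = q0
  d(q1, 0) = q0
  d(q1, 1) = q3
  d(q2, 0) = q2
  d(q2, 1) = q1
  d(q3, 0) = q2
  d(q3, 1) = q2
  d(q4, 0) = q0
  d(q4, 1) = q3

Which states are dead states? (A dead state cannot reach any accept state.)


Forward reachability from each state:
  q0 -> reaches accept state q4 (live)
  q1 -> reaches accept state q4 (live)
  q2 -> reaches accept state q4 (live)
  q3 -> reaches accept state q4 (live)
  q4 -> reaches accept state q4 (live)

None (all states can reach an accept state)


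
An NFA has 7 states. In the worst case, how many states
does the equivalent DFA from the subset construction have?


Subset construction: one DFA state per subset of NFA states.
2^7 = 128

128


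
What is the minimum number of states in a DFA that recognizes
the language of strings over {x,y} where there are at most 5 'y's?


States: count = 0, 1, ..., 5 (all accepting; 6 states), plus a dead state for count > 5.
Total: 6 + 1 = 7.

7


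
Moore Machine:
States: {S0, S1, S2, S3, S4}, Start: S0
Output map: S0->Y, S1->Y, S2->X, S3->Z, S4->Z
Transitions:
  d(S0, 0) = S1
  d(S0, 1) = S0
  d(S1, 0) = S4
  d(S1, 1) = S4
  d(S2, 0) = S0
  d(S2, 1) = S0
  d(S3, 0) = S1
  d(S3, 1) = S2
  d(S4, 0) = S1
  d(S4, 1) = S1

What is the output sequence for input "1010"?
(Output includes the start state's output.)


Start: S0 (output Y)
  --1--> S0 (output Y)
  --0--> S1 (output Y)
  --1--> S4 (output Z)
  --0--> S1 (output Y)

"YYYZY"


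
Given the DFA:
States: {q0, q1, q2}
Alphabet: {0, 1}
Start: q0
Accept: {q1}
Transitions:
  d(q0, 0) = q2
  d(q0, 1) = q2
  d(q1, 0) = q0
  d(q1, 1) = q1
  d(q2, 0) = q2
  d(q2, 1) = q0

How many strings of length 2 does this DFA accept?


Enumerating all length-2 strings:
  "00" -> q2 [reject]
  "01" -> q0 [reject]
  "10" -> q2 [reject]
  "11" -> q0 [reject]

0 out of 4


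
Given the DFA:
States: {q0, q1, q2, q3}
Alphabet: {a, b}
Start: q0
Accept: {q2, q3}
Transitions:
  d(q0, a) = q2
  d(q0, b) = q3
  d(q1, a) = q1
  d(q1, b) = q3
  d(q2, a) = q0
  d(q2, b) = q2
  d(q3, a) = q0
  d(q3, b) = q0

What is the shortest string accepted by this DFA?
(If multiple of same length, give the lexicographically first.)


BFS by string length (lex-first path to each state shown):
  len 0: q0<-""
  len 1: q2<-"a", q3<-"b"
Found accept state at length 1.

"a"


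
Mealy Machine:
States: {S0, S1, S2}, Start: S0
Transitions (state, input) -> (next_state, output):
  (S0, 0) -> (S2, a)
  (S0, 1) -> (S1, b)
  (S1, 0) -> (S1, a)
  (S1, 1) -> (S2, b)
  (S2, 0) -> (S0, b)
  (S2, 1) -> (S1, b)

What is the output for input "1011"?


Step-by-step:
  (S0, 1) -> (S1, b)
  (S1, 0) -> (S1, a)
  (S1, 1) -> (S2, b)
  (S2, 1) -> (S1, b)

"babb"


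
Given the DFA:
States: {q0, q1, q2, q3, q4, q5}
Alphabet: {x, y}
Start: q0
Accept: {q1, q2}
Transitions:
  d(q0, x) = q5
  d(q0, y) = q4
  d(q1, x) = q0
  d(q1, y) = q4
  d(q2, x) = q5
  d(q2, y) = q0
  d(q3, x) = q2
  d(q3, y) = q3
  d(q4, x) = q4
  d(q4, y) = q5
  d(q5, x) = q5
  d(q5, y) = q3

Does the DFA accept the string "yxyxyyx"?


Trace: q0 -> q4 -> q4 -> q5 -> q5 -> q3 -> q3 -> q2
Final state: q2
Accept states: {q1, q2}

Yes, accepted (final state q2 is an accept state)


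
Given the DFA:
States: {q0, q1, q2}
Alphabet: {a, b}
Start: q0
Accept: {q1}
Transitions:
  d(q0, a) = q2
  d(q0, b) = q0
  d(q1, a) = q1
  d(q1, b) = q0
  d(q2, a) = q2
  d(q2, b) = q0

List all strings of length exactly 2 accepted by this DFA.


All strings of length 2: 4 total
Accepted: 0

None


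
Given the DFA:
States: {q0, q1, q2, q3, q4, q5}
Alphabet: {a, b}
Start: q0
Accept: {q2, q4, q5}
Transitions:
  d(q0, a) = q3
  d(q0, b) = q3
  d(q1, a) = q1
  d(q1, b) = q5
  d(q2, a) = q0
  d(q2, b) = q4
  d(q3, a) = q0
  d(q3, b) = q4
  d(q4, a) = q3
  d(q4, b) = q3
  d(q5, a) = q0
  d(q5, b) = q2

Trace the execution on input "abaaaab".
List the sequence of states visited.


Input: abaaaab
d(q0, a) = q3
d(q3, b) = q4
d(q4, a) = q3
d(q3, a) = q0
d(q0, a) = q3
d(q3, a) = q0
d(q0, b) = q3


q0 -> q3 -> q4 -> q3 -> q0 -> q3 -> q0 -> q3


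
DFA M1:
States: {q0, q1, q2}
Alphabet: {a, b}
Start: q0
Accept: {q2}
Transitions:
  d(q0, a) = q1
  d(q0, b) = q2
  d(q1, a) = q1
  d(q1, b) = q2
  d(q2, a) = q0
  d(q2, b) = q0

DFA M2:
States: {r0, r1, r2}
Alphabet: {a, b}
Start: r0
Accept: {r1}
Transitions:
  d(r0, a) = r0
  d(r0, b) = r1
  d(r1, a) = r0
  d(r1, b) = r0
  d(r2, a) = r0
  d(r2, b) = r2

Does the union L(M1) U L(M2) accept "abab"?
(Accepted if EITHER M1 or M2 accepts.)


M1: final=q2 accepted=True
M2: final=r1 accepted=True

Yes, union accepts


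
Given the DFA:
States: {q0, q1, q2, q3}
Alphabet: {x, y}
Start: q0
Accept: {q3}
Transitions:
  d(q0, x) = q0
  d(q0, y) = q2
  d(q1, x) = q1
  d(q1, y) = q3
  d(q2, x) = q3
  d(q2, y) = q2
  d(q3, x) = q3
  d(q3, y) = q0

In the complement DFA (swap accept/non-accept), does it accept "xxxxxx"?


Trace: q0 -> q0 -> q0 -> q0 -> q0 -> q0 -> q0
Final: q0
Original accept: {q3}
Complement: q0 is not in original accept

Yes, complement accepts (original rejects)


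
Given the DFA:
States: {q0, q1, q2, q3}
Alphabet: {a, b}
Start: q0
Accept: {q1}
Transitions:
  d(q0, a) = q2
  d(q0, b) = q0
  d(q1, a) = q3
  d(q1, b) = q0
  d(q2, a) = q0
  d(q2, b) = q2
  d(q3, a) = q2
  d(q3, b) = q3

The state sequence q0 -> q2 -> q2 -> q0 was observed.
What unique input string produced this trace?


Trace back each transition to find the symbol:
  q0 --[a]--> q2
  q2 --[b]--> q2
  q2 --[a]--> q0

"aba"


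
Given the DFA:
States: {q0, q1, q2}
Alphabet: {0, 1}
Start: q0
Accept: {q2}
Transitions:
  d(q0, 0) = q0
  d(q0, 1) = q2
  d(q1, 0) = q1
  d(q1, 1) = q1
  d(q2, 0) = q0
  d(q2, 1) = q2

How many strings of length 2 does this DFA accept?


Enumerating all length-2 strings:
  "00" -> q0 [reject]
  "01" -> q2 [accept]
  "10" -> q0 [reject]
  "11" -> q2 [accept]

2 out of 4


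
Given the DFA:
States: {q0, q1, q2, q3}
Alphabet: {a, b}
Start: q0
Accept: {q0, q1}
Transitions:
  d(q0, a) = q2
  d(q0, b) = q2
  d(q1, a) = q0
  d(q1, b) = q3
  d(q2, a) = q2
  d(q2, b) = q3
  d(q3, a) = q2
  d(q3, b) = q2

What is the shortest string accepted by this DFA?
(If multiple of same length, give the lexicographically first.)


BFS by string length (lex-first path to each state shown):
  len 0: q0<-""
Found accept state at length 0.

"" (empty string)


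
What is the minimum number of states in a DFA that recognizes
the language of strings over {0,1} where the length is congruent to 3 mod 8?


States track (length) mod 8.
Need 8 states: one per remainder 0..7; accept = remainder 3.

8


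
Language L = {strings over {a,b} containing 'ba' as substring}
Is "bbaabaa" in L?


'ba' occurs at index 1

Yes, "bbaabaa" is in L


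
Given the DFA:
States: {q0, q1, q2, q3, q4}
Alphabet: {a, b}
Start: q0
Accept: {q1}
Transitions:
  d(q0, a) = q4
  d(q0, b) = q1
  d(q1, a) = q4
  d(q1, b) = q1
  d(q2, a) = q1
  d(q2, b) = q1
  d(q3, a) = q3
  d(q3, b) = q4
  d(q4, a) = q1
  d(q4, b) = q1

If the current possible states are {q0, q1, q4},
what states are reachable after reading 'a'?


Apply transition on 'a' from each current state:
  d(q0, a) = q4
  d(q1, a) = q4
  d(q4, a) = q1

{q1, q4}


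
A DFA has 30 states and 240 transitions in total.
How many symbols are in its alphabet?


Each state has exactly one transition per symbol.
|alphabet| = transitions / states = 240 / 30 = 8

8


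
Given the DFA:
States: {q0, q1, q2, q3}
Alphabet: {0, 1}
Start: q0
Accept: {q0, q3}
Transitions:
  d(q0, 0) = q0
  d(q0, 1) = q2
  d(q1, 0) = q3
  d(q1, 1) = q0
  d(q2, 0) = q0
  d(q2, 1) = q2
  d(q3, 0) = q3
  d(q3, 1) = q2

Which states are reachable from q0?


BFS from q0:
  layer 0: {q0}
  layer 1: {q2}

{q0, q2}


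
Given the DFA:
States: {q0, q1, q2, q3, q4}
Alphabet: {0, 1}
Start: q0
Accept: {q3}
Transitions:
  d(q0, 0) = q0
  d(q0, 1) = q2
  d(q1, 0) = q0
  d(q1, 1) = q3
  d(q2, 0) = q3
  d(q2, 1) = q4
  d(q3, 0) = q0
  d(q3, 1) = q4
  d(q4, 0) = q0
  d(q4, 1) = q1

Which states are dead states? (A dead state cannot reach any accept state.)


Forward reachability from each state:
  q0 -> reaches accept state q3 (live)
  q1 -> reaches accept state q3 (live)
  q2 -> reaches accept state q3 (live)
  q3 -> reaches accept state q3 (live)
  q4 -> reaches accept state q3 (live)

None (all states can reach an accept state)


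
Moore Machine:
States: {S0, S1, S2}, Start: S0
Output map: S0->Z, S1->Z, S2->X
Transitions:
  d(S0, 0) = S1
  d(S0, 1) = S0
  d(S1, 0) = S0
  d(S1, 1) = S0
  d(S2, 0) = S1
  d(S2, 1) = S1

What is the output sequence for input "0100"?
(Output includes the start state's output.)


Start: S0 (output Z)
  --0--> S1 (output Z)
  --1--> S0 (output Z)
  --0--> S1 (output Z)
  --0--> S0 (output Z)

"ZZZZZ"


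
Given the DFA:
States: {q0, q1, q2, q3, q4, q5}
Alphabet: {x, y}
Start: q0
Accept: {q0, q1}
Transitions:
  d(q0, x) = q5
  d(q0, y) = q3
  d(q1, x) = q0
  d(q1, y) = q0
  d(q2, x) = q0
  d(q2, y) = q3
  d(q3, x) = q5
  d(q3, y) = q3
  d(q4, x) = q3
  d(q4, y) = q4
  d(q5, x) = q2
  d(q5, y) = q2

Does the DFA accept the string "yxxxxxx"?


Trace: q0 -> q3 -> q5 -> q2 -> q0 -> q5 -> q2 -> q0
Final state: q0
Accept states: {q0, q1}

Yes, accepted (final state q0 is an accept state)


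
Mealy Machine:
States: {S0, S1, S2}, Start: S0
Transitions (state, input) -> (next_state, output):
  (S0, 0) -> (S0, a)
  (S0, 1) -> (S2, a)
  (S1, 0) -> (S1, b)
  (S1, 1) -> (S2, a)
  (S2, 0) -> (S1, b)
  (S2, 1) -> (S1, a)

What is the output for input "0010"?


Step-by-step:
  (S0, 0) -> (S0, a)
  (S0, 0) -> (S0, a)
  (S0, 1) -> (S2, a)
  (S2, 0) -> (S1, b)

"aaab"


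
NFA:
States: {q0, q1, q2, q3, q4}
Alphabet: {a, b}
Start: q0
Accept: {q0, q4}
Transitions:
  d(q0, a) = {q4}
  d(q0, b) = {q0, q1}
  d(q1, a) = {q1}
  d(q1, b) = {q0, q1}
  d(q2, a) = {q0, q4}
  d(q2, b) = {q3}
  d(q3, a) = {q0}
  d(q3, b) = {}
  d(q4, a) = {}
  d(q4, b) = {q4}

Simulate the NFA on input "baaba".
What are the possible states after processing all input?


Start: {q0}
  --b--> {q0, q1}
  --a--> {q1, q4}
  --a--> {q1}
  --b--> {q0, q1}
  --a--> {q1, q4}

{q1, q4}


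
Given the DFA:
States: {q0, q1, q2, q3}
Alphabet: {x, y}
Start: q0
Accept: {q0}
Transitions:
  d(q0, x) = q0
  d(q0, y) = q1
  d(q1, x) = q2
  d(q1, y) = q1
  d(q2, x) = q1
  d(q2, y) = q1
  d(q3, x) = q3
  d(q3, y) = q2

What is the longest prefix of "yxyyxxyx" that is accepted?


Run the DFA, marking each prefix where the state is accepting:
  "" -> q0 [accept]
  "y" -> q1 [reject]
  "yx" -> q2 [reject]
  "yxy" -> q1 [reject]
  "yxyy" -> q1 [reject]
  "yxyyx" -> q2 [reject]
  "yxyyxx" -> q1 [reject]
  "yxyyxxy" -> q1 [reject]
  "yxyyxxyx" -> q2 [reject]

""


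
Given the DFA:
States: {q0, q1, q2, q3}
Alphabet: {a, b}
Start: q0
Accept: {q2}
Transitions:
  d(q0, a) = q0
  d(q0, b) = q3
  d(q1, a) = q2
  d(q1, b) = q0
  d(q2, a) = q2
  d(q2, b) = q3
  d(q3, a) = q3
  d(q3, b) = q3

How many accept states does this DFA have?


Accept states listed: {q2}
Counting: q2(1)

1


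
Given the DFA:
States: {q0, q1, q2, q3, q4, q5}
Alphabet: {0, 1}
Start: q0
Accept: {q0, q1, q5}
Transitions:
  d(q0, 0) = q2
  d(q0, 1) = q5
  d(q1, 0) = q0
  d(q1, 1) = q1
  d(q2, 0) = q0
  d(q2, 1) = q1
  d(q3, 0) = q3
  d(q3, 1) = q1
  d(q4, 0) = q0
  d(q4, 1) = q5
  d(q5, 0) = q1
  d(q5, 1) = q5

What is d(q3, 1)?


Looking up transition d(q3, 1)

q1


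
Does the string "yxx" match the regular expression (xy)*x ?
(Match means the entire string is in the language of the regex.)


|string| = 3; first = 'y'; last = 'x'

No, "yxx" does not match (xy)*x


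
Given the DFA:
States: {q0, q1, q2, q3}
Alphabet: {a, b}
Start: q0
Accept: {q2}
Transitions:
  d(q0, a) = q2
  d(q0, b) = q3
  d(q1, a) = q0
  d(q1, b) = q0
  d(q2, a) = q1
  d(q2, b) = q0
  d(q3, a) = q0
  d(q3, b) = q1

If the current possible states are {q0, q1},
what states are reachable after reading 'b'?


Apply transition on 'b' from each current state:
  d(q0, b) = q3
  d(q1, b) = q0

{q0, q3}


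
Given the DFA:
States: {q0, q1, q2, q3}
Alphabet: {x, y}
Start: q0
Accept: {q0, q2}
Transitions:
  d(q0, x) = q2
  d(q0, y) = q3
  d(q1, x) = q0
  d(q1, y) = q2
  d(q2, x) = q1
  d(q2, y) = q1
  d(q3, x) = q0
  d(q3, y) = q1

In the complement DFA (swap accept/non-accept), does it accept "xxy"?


Trace: q0 -> q2 -> q1 -> q2
Final: q2
Original accept: {q0, q2}
Complement: q2 is in original accept

No, complement rejects (original accepts)


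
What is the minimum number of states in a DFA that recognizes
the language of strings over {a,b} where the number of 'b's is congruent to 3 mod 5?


States track (count of 'b') mod 5.
Need 5 states: one per remainder 0..4; accept = remainder 3.

5


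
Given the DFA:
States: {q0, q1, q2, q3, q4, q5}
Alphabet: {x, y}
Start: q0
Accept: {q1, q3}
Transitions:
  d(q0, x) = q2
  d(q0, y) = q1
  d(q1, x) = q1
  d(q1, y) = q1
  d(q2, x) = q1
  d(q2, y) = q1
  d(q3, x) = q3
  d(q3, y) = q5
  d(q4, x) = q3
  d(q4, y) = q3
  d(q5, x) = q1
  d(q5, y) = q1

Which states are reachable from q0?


BFS from q0:
  layer 0: {q0}
  layer 1: {q1, q2}

{q0, q1, q2}


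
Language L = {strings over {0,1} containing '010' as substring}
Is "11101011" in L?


'010' occurs at index 3

Yes, "11101011" is in L


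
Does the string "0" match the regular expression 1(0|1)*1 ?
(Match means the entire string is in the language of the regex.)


|string| = 1; first = '0'; last = '0'

No, "0" does not match 1(0|1)*1


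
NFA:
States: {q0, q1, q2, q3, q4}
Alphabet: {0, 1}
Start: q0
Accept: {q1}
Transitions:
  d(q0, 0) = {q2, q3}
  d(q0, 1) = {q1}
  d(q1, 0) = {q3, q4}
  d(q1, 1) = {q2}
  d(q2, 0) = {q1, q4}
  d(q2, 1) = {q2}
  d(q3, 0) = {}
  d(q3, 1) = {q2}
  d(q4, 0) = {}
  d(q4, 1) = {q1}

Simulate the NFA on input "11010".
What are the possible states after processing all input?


Start: {q0}
  --1--> {q1}
  --1--> {q2}
  --0--> {q1, q4}
  --1--> {q1, q2}
  --0--> {q1, q3, q4}

{q1, q3, q4}


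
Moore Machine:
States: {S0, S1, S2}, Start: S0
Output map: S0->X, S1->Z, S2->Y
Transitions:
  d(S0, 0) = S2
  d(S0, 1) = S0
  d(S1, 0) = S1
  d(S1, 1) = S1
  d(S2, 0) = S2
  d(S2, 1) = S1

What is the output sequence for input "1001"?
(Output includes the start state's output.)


Start: S0 (output X)
  --1--> S0 (output X)
  --0--> S2 (output Y)
  --0--> S2 (output Y)
  --1--> S1 (output Z)

"XXYYZ"


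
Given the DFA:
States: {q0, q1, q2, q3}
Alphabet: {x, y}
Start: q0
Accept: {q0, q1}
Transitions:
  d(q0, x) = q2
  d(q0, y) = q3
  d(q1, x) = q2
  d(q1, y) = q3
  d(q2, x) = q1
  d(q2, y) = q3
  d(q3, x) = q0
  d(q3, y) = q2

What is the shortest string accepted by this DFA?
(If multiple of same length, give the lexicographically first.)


BFS by string length (lex-first path to each state shown):
  len 0: q0<-""
Found accept state at length 0.

"" (empty string)


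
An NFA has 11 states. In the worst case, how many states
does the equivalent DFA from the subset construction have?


Subset construction: one DFA state per subset of NFA states.
2^11 = 2048

2048


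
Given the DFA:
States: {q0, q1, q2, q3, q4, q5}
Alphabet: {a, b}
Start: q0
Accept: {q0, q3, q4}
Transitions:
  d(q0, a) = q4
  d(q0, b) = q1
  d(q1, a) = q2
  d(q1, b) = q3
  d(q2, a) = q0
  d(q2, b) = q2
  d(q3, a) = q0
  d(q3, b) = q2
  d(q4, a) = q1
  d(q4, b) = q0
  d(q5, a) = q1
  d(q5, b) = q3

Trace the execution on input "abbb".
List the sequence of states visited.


Input: abbb
d(q0, a) = q4
d(q4, b) = q0
d(q0, b) = q1
d(q1, b) = q3


q0 -> q4 -> q0 -> q1 -> q3


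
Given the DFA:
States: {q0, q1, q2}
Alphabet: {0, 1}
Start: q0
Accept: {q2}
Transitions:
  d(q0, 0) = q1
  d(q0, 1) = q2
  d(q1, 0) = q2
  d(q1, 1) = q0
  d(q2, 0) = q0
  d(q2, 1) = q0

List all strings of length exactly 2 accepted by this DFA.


All strings of length 2: 4 total
Accepted: 1

"00"


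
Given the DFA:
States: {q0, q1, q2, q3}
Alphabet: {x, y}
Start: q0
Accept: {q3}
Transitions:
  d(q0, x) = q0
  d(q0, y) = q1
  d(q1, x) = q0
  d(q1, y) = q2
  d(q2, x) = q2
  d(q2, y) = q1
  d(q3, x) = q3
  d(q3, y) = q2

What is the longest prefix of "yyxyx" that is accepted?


Run the DFA, marking each prefix where the state is accepting:
  "" -> q0 [reject]
  "y" -> q1 [reject]
  "yy" -> q2 [reject]
  "yyx" -> q2 [reject]
  "yyxy" -> q1 [reject]
  "yyxyx" -> q0 [reject]

No prefix is accepted


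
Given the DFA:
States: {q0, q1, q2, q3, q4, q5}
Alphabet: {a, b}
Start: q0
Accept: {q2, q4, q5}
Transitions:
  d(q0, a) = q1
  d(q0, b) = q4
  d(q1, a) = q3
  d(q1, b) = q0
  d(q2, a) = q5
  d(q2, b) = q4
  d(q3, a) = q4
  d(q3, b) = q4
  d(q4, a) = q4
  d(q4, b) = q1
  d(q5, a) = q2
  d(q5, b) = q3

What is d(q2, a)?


Looking up transition d(q2, a)

q5


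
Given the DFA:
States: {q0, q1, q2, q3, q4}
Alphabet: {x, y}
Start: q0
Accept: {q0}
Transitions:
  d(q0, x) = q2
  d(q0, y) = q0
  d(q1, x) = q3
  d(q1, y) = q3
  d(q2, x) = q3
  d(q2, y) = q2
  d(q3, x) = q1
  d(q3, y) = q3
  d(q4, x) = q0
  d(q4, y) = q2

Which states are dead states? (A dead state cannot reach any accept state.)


Forward reachability from each state:
  q0 -> reaches accept state q0 (live)
  q1 -> reaches {q1, q3}, no accept state (dead)
  q2 -> reaches {q1, q2, q3}, no accept state (dead)
  q3 -> reaches {q1, q3}, no accept state (dead)
  q4 -> reaches accept state q0 (live)

{q1, q2, q3}


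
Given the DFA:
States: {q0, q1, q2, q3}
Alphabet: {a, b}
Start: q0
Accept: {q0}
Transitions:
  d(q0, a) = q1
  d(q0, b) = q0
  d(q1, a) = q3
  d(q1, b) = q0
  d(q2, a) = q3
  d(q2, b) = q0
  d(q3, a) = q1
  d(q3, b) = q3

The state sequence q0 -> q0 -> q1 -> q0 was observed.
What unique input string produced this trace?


Trace back each transition to find the symbol:
  q0 --[b]--> q0
  q0 --[a]--> q1
  q1 --[b]--> q0

"bab"


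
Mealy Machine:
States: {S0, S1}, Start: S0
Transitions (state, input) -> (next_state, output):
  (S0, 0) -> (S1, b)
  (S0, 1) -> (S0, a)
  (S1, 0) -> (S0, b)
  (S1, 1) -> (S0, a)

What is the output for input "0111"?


Step-by-step:
  (S0, 0) -> (S1, b)
  (S1, 1) -> (S0, a)
  (S0, 1) -> (S0, a)
  (S0, 1) -> (S0, a)

"baaa"


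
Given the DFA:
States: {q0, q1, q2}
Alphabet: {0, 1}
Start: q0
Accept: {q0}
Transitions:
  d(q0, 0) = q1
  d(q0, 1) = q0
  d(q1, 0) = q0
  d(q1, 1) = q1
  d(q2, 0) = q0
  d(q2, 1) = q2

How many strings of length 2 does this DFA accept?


Enumerating all length-2 strings:
  "00" -> q0 [accept]
  "01" -> q1 [reject]
  "10" -> q1 [reject]
  "11" -> q0 [accept]

2 out of 4


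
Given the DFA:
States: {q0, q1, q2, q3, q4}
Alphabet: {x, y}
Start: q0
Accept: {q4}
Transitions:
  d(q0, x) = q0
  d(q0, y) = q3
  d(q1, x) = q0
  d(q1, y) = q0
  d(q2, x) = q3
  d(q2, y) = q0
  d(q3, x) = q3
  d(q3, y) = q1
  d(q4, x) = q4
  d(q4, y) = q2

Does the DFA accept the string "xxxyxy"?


Trace: q0 -> q0 -> q0 -> q0 -> q3 -> q3 -> q1
Final state: q1
Accept states: {q4}

No, rejected (final state q1 is not an accept state)


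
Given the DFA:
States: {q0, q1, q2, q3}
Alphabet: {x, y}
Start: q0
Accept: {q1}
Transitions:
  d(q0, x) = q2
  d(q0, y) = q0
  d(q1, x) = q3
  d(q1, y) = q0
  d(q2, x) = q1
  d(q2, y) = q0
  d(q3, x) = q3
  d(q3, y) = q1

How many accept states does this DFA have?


Accept states listed: {q1}
Counting: q1(1)

1


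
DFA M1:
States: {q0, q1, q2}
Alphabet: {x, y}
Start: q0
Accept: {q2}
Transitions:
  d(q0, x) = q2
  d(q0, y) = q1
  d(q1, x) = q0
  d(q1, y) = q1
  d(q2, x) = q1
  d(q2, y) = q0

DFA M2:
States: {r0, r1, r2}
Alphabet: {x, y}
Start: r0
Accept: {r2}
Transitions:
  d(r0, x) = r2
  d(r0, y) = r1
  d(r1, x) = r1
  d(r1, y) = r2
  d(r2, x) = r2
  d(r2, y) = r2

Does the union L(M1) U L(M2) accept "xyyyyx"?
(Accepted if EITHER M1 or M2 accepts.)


M1: final=q0 accepted=False
M2: final=r2 accepted=True

Yes, union accepts


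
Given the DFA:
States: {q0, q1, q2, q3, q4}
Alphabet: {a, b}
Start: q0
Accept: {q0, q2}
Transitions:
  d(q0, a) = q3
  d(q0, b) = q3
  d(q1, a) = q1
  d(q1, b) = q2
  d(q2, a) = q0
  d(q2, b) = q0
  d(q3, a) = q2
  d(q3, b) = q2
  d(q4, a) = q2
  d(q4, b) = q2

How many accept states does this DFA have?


Accept states listed: {q0, q2}
Counting: q0(1) q2(2)

2


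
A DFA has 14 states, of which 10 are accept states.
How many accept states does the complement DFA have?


Complement swaps accept and non-accept states.
14 - 10 = 4

4


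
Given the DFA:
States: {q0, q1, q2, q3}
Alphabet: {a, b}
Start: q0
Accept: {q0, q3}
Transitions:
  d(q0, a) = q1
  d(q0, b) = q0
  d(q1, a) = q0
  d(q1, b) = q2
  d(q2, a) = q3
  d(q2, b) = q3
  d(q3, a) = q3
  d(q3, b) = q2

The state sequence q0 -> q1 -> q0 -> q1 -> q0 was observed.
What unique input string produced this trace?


Trace back each transition to find the symbol:
  q0 --[a]--> q1
  q1 --[a]--> q0
  q0 --[a]--> q1
  q1 --[a]--> q0

"aaaa"


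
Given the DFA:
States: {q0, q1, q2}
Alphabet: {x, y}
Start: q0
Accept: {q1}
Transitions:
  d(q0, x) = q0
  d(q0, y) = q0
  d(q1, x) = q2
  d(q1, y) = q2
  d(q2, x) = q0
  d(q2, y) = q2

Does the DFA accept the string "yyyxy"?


Trace: q0 -> q0 -> q0 -> q0 -> q0 -> q0
Final state: q0
Accept states: {q1}

No, rejected (final state q0 is not an accept state)


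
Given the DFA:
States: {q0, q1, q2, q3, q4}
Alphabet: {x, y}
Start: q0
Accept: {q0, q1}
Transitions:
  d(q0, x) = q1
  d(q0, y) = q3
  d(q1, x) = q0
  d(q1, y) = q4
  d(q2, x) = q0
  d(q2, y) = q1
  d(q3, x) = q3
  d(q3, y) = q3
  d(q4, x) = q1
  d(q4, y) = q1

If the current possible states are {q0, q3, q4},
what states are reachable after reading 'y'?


Apply transition on 'y' from each current state:
  d(q0, y) = q3
  d(q3, y) = q3
  d(q4, y) = q1

{q1, q3}


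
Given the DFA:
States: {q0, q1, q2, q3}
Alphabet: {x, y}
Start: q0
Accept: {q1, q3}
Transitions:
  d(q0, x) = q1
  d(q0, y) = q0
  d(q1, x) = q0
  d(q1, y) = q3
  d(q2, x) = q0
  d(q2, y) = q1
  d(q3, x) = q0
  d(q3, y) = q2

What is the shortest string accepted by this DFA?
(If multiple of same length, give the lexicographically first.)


BFS by string length (lex-first path to each state shown):
  len 0: q0<-""
  len 1: q0<-"y", q1<-"x"
Found accept state at length 1.

"x"


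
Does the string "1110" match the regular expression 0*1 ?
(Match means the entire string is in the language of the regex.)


|string| = 4; first = '1'; last = '0'

No, "1110" does not match 0*1


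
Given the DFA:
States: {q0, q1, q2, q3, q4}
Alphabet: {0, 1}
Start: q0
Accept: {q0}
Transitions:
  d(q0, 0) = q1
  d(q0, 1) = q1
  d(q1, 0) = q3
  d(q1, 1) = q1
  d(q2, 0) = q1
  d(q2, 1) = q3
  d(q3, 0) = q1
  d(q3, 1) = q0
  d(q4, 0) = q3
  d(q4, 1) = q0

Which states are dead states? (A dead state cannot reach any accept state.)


Forward reachability from each state:
  q0 -> reaches accept state q0 (live)
  q1 -> reaches accept state q0 (live)
  q2 -> reaches accept state q0 (live)
  q3 -> reaches accept state q0 (live)
  q4 -> reaches accept state q0 (live)

None (all states can reach an accept state)


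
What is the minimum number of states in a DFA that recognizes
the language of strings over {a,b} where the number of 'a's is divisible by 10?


States track (count of 'a') mod 10.
Need 10 states: one per remainder 0..9; accept = remainder 0.

10


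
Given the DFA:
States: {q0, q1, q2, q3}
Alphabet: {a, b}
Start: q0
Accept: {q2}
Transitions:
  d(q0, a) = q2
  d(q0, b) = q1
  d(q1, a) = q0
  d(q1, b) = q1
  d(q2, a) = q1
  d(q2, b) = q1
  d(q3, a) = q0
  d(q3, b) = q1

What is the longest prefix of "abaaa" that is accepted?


Run the DFA, marking each prefix where the state is accepting:
  "" -> q0 [reject]
  "a" -> q2 [accept]
  "ab" -> q1 [reject]
  "aba" -> q0 [reject]
  "abaa" -> q2 [accept]
  "abaaa" -> q1 [reject]

"abaa"


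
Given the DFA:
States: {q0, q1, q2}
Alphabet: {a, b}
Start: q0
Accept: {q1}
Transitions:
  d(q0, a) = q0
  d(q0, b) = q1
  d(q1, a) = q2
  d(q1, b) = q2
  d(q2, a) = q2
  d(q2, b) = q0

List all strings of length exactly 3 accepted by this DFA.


All strings of length 3: 8 total
Accepted: 1

"aab"


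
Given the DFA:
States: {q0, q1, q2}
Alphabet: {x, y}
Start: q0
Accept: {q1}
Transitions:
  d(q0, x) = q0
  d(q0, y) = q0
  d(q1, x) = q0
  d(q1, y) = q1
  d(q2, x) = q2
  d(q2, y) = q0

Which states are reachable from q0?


BFS from q0:
  layer 0: {q0}

{q0}


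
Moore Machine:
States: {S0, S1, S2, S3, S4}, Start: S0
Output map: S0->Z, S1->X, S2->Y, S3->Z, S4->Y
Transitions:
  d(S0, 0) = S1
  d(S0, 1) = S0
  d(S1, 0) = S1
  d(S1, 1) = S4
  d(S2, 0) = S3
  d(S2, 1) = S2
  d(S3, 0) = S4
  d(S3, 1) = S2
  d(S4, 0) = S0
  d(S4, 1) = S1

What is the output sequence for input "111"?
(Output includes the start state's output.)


Start: S0 (output Z)
  --1--> S0 (output Z)
  --1--> S0 (output Z)
  --1--> S0 (output Z)

"ZZZZ"


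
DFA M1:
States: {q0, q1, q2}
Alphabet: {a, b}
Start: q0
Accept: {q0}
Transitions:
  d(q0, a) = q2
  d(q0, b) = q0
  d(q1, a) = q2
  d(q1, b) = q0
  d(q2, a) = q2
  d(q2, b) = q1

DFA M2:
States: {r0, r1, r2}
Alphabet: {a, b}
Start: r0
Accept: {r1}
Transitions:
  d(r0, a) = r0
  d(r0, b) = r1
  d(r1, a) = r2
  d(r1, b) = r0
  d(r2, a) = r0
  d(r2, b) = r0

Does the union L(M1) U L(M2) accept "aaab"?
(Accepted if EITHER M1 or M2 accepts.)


M1: final=q1 accepted=False
M2: final=r1 accepted=True

Yes, union accepts


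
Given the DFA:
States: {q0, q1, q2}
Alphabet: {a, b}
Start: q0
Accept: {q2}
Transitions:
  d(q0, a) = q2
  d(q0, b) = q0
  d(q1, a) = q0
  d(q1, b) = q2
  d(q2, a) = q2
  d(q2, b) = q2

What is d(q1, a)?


Looking up transition d(q1, a)

q0


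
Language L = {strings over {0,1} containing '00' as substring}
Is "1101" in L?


'00' does not occur

No, "1101" is not in L


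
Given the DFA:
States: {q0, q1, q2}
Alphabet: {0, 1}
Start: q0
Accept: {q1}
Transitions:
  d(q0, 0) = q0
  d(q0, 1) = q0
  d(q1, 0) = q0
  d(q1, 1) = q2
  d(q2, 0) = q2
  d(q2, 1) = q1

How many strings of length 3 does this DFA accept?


Enumerating all length-3 strings:
  "000" -> q0 [reject]
  "001" -> q0 [reject]
  "010" -> q0 [reject]
  "011" -> q0 [reject]
  "100" -> q0 [reject]
  "101" -> q0 [reject]
  "110" -> q0 [reject]
  "111" -> q0 [reject]

0 out of 8


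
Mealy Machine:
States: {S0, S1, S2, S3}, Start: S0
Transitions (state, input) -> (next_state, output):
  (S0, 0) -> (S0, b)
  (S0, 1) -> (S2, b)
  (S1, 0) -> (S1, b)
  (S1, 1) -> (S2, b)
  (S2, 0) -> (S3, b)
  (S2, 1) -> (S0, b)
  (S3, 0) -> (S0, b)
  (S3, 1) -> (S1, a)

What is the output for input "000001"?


Step-by-step:
  (S0, 0) -> (S0, b)
  (S0, 0) -> (S0, b)
  (S0, 0) -> (S0, b)
  (S0, 0) -> (S0, b)
  (S0, 0) -> (S0, b)
  (S0, 1) -> (S2, b)

"bbbbbb"
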